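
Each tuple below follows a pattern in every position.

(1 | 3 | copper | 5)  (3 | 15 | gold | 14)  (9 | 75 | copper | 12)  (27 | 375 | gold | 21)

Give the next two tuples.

First part: ×3 each step, so 1, 3, 9, 27 → 81 → 243.
Second part: ×5 each step; 3, 15, 75, 375 → 1875 → 9375.
Metal: alternates copper ↔ gold, so copper, gold, copper, gold → copper → gold.
Fourth part: alternating steps +9, −2, +9, −2, …, so 5, 14, 12, 21 → 19 → 28.
Putting the parts together: (81 | 1875 | copper | 19) and then (243 | 9375 | gold | 28).

(81 | 1875 | copper | 19), (243 | 9375 | gold | 28)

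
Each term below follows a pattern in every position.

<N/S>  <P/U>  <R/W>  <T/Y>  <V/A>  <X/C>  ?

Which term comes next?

<Z/E>

First letter goes N, P, R, T, V, X → Z (letters move forward 2 places in the alphabet).
Second letter: letters move forward 2 places in the alphabet, wrapping Z→A; S, U, W, Y, A, C → E.
Putting it together: <Z/E>.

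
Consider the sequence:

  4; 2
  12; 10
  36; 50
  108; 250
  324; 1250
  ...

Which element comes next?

First component goes 4, 12, 36, 108, 324 → 972 (×3 each step).
Second component: 2, 10, 50, 250, 1250 → 6250 (×5 each step).
Putting it together: 972; 6250.

972; 6250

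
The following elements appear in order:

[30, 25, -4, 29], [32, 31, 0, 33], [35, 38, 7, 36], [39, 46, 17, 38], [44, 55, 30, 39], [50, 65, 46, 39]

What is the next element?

First slot: differences are 2, 3, 4, … (increasing by 1 each time); 30, 32, 35, 39, 44, 50 → 57.
Second slot — differences are 6, 7, 8, … (increasing by 1 each time): 25, 31, 38, 46, 55, 65 → 76.
Third slot goes -4, 0, 7, 17, 30, 46 → 65 (differences are 4, 7, 10, … (increasing by 3 each time)).
Fourth slot — differences are 4, 3, 2, … (decreasing by 1 each time): 29, 33, 36, 38, 39, 39 → 38.
Combining the parts gives [57, 76, 65, 38].

[57, 76, 65, 38]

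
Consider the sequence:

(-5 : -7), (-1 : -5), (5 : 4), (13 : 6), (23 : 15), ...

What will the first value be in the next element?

First value — differences are 4, 6, 8, … (increasing by 2 each time): -5, -1, 5, 13, 23 → 35.

35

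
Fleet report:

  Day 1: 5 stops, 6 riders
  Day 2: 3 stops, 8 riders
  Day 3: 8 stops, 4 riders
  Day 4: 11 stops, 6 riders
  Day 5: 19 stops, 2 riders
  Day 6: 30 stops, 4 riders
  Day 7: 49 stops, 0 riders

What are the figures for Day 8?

79 stops, 2 riders

Stops goes 5, 3, 8, 11, 19, 30, 49 → 79 (each term is the sum of the two before it).
For the riders, alternating steps +2, −4, +2, −4, …: 6, 8, 4, 6, 2, 4, 0 → 2.
Combining the parts gives 79 stops, 2 riders.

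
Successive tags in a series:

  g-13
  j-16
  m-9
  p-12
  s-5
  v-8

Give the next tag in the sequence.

y-1

Letter goes g, j, m, p, s, v → y (letters move forward 3 places in the alphabet).
Second component — alternating steps +3, −7, +3, −7, …: 13, 16, 9, 12, 5, 8 → 1.
Putting it together: y-1.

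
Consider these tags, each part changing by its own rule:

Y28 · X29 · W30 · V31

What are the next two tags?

Letter: letters move back 1 place in the alphabet, so Y, X, W, V → U → T.
For the second component, +1 each step: 28, 29, 30, 31 → 32 → 33.
Putting the parts together: U32 and then T33.

U32, T33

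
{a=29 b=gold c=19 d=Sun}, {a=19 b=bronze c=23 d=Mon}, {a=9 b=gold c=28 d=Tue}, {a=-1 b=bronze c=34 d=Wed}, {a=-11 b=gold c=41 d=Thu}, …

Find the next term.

For the a, −10 each step: 29, 19, 9, -1, -11 → -21.
B: alternates gold ↔ bronze; gold, bronze, gold, bronze, gold → bronze.
C goes 19, 23, 28, 34, 41 → 49 (differences are 4, 5, 6, … (increasing by 1 each time)).
For the d, runs through the weekdays Mon→Sun: Sun, Mon, Tue, Wed, Thu → Fri.
Combining the parts gives {a=-21 b=bronze c=49 d=Fri}.

{a=-21 b=bronze c=49 d=Fri}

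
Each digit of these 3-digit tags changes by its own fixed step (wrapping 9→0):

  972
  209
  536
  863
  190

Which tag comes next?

427

First digit: 9, 2, 5, 8, 1 → 4 (+3 each step, mod 10).
For the second digit, +3 each step, mod 10: 7, 0, 3, 6, 9 → 2.
Third digit goes 2, 9, 6, 3, 0 → 7 (−3 each step, mod 10).
So the next tag is 427.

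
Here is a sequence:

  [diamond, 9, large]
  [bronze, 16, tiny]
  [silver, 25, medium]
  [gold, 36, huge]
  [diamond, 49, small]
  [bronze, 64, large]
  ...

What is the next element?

Rank: diamond, bronze, silver, gold, diamond, bronze → silver (repeats diamond → bronze → silver → gold).
Second entry: 9, 16, 25, 36, 49, 64 → 81 (perfect squares: 3², 4², 5², …).
For the size, repeats large → tiny → medium → huge → small: large, tiny, medium, huge, small, large → tiny.
Combining the parts gives [silver, 81, tiny].

[silver, 81, tiny]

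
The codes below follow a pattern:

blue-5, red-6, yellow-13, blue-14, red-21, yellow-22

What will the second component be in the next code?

For the second component, alternating steps +1, +7, +1, +7, …: 5, 6, 13, 14, 21, 22 → 29.

29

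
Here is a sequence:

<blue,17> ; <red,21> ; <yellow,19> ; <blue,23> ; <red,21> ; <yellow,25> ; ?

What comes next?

<blue,23>

For the colour, repeats blue → red → yellow: blue, red, yellow, blue, red, yellow → blue.
Second slot: alternating steps +4, −2, +4, −2, …, so 17, 21, 19, 23, 21, 25 → 23.
So the next pair is <blue,23>.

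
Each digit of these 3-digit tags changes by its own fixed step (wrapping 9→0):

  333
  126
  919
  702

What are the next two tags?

First digit — −2 each step, mod 10: 3, 1, 9, 7 → 5 → 3.
Second digit: −1 each step, mod 10, so 3, 2, 1, 0 → 9 → 8.
Third digit: 3, 6, 9, 2 → 5 → 8 (+3 each step, mod 10).
So the next two tags are 595 and 388.

595, 388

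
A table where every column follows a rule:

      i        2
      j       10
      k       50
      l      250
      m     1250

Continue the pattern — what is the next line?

For the letter, letters move forward 1 place in the alphabet: i, j, k, l, m → n.
Second component — ×5 each step: 2, 10, 50, 250, 1250 → 6250.
So the next line is n  6250.

n  6250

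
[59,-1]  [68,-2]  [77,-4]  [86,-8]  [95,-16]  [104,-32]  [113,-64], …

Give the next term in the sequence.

First coordinate: +9 each step; 59, 68, 77, 86, 95, 104, 113 → 122.
For the second coordinate, ×2 each step: -1, -2, -4, -8, -16, -32, -64 → -128.
Combining the parts gives [122,-128].

[122,-128]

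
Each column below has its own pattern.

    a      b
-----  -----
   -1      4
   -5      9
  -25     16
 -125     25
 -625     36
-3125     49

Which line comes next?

Column a: ×5 each step, so -1, -5, -25, -125, -625, -3125 → -15625.
Column b: 4, 9, 16, 25, 36, 49 → 64 (perfect squares: 2², 3², 4², …).
Putting it together: -15625  64.

-15625  64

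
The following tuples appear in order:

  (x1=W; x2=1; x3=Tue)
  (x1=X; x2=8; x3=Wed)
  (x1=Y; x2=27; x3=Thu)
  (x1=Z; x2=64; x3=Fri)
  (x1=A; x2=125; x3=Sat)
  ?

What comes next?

X1: letters move forward 1 place in the alphabet, wrapping Z→A; W, X, Y, Z, A → B.
X2 goes 1, 8, 27, 64, 125 → 216 (perfect cubes: 1³, 2³, 3³, …).
X3: Tue, Wed, Thu, Fri, Sat → Sun (runs through the weekdays Mon→Sun).
Combining the parts gives (x1=B; x2=216; x3=Sun).

(x1=B; x2=216; x3=Sun)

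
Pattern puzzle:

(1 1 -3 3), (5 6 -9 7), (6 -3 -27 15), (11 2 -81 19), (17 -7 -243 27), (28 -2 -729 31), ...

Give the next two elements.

First component: each term is the sum of the two before it, so 1, 5, 6, 11, 17, 28 → 45 → 73.
Second component: 1, 6, -3, 2, -7, -2 → -11 → -6 (alternating steps +5, −9, +5, −9, …).
Third component: -3, -9, -27, -81, -243, -729 → -2187 → -6561 (×3 each step).
Fourth component — alternating steps +4, +8, +4, +8, …: 3, 7, 15, 19, 27, 31 → 39 → 43.
Putting the parts together: (45 -11 -2187 39) and then (73 -6 -6561 43).

(45 -11 -2187 39), (73 -6 -6561 43)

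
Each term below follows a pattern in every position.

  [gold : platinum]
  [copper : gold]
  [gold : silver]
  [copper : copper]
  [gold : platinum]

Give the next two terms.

First metal: gold, copper, gold, copper, gold → copper → gold (alternates gold ↔ copper).
Second metal: repeats platinum → gold → silver → copper; platinum, gold, silver, copper, platinum → gold → silver.
Putting the parts together: [copper : gold] and then [gold : silver].

[copper : gold], [gold : silver]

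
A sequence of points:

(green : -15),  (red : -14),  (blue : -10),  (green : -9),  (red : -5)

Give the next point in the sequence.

(blue : -4)

Colour — repeats green → red → blue: green, red, blue, green, red → blue.
Second part goes -15, -14, -10, -9, -5 → -4 (alternating steps +1, +4, +1, +4, …).
Putting it together: (blue : -4).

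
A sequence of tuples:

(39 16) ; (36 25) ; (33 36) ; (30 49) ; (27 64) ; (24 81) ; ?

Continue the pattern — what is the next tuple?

(21 100)

First part: 39, 36, 33, 30, 27, 24 → 21 (−3 each step).
Second part — perfect squares: 4², 5², 6², …: 16, 25, 36, 49, 64, 81 → 100.
Combining the parts gives (21 100).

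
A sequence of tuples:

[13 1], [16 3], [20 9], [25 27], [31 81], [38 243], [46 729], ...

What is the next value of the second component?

2187

First component goes 13, 16, 20, 25, 31, 38, 46 → 55 (differences are 3, 4, 5, … (increasing by 1 each time)).
Second component goes 1, 3, 9, 27, 81, 243, 729 → 2187 (×3 each step).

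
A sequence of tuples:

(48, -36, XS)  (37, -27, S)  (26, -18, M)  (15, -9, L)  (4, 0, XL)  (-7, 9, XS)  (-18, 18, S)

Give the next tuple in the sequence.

First value: −11 each step, so 48, 37, 26, 15, 4, -7, -18 → -29.
Second value — +9 each step: -36, -27, -18, -9, 0, 9, 18 → 27.
Size: repeats XS → S → M → L → XL; XS, S, M, L, XL, XS, S → M.
Putting it together: (-29, 27, M).

(-29, 27, M)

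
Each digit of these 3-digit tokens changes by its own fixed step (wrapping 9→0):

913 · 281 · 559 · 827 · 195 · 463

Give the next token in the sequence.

731

First digit goes 9, 2, 5, 8, 1, 4 → 7 (+3 each step, mod 10).
Second digit: −3 each step, mod 10, so 1, 8, 5, 2, 9, 6 → 3.
For the third digit, −2 each step, mod 10: 3, 1, 9, 7, 5, 3 → 1.
Putting it together: 731.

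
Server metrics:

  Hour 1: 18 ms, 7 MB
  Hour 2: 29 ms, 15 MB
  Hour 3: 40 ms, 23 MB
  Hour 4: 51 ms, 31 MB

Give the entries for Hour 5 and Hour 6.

62 ms, 39 MB; 73 ms, 47 MB

Ms — +11 each step: 18, 29, 40, 51 → 62 → 73.
MB: +8 each step, so 7, 15, 23, 31 → 39 → 47.
Putting the parts together: 62 ms, 39 MB and then 73 ms, 47 MB.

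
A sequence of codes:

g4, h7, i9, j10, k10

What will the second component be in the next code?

For the second component, differences are 3, 2, 1, … (decreasing by 1 each time): 4, 7, 9, 10, 10 → 9.

9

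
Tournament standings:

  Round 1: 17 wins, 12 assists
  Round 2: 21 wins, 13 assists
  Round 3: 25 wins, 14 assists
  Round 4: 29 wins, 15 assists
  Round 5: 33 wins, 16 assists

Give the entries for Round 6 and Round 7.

37 wins, 17 assists; 41 wins, 18 assists

Wins: 17, 21, 25, 29, 33 → 37 → 41 (+4 each step).
For the assists, +1 each step: 12, 13, 14, 15, 16 → 17 → 18.
So the next two rows are 37 wins, 17 assists and 41 wins, 18 assists.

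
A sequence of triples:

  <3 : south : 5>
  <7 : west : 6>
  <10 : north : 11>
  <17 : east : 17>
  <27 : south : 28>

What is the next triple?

<44 : west : 45>

First entry: 3, 7, 10, 17, 27 → 44 (each term is the sum of the two before it).
Direction goes south, west, north, east, south → west (repeats south → west → north → east).
Third entry — each term is the sum of the two before it: 5, 6, 11, 17, 28 → 45.
So the next triple is <44 : west : 45>.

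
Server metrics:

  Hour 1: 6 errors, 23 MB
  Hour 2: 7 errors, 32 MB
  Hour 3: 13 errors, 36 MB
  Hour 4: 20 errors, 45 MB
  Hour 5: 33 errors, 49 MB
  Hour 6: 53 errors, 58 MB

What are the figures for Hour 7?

86 errors, 62 MB

Errors goes 6, 7, 13, 20, 33, 53 → 86 (each term is the sum of the two before it).
MB: alternating steps +9, +4, +9, +4, …, so 23, 32, 36, 45, 49, 58 → 62.
Combining the parts gives 86 errors, 62 MB.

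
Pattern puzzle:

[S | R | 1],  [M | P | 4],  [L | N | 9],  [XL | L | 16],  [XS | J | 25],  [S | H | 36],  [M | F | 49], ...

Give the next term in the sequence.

Size: repeats S → M → L → XL → XS; S, M, L, XL, XS, S, M → L.
Letter: R, P, N, L, J, H, F → D (letters move back 2 places in the alphabet).
Third slot: 1, 4, 9, 16, 25, 36, 49 → 64 (perfect squares: 1², 2², 3², …).
So the next term is [L | D | 64].

[L | D | 64]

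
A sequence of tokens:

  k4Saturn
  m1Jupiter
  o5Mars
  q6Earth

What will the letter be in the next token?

s

Letter: letters move forward 2 places in the alphabet, so k, m, o, q → s.
Second component: each term is the sum of the two before it; 4, 1, 5, 6 → 11.
Planet — runs backward through the planets Mercury→Neptune: Saturn, Jupiter, Mars, Earth → Venus.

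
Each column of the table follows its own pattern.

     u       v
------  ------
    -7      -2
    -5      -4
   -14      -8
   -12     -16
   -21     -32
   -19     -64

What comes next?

-28  -128

Column u — alternating steps +2, −9, +2, −9, …: -7, -5, -14, -12, -21, -19 → -28.
Column v goes -2, -4, -8, -16, -32, -64 → -128 (×2 each step).
So the next row is -28  -128.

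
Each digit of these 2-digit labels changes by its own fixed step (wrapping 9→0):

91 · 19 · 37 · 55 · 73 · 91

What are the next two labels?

First digit — +2 each step, mod 10: 9, 1, 3, 5, 7, 9 → 1 → 3.
For the second digit, −2 each step, mod 10: 1, 9, 7, 5, 3, 1 → 9 → 7.
So the next two labels are 19 and 37.

19, 37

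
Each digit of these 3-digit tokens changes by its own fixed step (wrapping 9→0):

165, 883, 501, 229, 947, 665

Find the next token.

First digit — −3 each step, mod 10: 1, 8, 5, 2, 9, 6 → 3.
For the second digit, +2 each step, mod 10: 6, 8, 0, 2, 4, 6 → 8.
For the third digit, −2 each step, mod 10: 5, 3, 1, 9, 7, 5 → 3.
Combining the parts gives 383.

383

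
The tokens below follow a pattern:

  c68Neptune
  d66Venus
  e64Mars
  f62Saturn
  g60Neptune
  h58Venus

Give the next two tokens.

i56Mars, j54Saturn

Letter goes c, d, e, f, g, h → i → j (letters move forward 1 place in the alphabet).
Second component: −2 each step; 68, 66, 64, 62, 60, 58 → 56 → 54.
Planet — repeats Neptune → Venus → Mars → Saturn: Neptune, Venus, Mars, Saturn, Neptune, Venus → Mars → Saturn.
Putting the parts together: i56Mars and then j54Saturn.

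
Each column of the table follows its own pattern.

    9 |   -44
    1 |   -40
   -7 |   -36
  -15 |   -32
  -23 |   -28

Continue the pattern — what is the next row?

First component — −8 each step: 9, 1, -7, -15, -23 → -31.
Second component — +4 each step: -44, -40, -36, -32, -28 → -24.
So the next row is -31  -24.

-31  -24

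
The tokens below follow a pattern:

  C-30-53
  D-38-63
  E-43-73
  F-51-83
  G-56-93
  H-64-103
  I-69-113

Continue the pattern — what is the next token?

J-77-123

Letter: letters move forward 1 place in the alphabet; C, D, E, F, G, H, I → J.
Second component — alternating steps +8, +5, +8, +5, …: 30, 38, 43, 51, 56, 64, 69 → 77.
Third component: 53, 63, 73, 83, 93, 103, 113 → 123 (+10 each step).
Combining the parts gives J-77-123.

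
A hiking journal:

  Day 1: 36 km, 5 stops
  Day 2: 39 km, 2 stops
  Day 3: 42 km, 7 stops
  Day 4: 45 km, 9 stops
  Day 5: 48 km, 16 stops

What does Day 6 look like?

51 km, 25 stops

Km: +3 each step, so 36, 39, 42, 45, 48 → 51.
Stops: 5, 2, 7, 9, 16 → 25 (each term is the sum of the two before it).
Putting it together: 51 km, 25 stops.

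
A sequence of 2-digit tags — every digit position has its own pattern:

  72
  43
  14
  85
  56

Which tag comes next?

27

First digit: −3 each step, mod 10; 7, 4, 1, 8, 5 → 2.
Second digit: 2, 3, 4, 5, 6 → 7 (+1 each step, mod 10).
Combining the parts gives 27.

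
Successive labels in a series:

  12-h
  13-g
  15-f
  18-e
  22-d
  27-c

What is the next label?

First component — differences are 1, 2, 3, … (increasing by 1 each time): 12, 13, 15, 18, 22, 27 → 33.
Letter goes h, g, f, e, d, c → b (letters move back 1 place in the alphabet).
So the next label is 33-b.

33-b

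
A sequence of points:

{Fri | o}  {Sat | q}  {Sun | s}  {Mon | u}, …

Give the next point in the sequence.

Day goes Fri, Sat, Sun, Mon → Tue (runs through the weekdays Mon→Sun).
Letter: letters move forward 2 places in the alphabet; o, q, s, u → w.
Putting it together: {Tue | w}.

{Tue | w}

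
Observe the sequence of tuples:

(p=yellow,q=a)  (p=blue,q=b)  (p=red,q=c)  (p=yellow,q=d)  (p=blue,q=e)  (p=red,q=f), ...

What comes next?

(p=yellow,q=g)

For the p, repeats yellow → blue → red: yellow, blue, red, yellow, blue, red → yellow.
Q goes a, b, c, d, e, f → g (letters move forward 1 place in the alphabet).
Combining the parts gives (p=yellow,q=g).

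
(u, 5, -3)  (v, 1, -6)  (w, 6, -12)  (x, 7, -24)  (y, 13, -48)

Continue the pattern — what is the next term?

(z, 20, -96)

Letter: letters move forward 1 place in the alphabet, so u, v, w, x, y → z.
For the second slot, each term is the sum of the two before it: 5, 1, 6, 7, 13 → 20.
For the third slot, ×2 each step: -3, -6, -12, -24, -48 → -96.
Putting it together: (z, 20, -96).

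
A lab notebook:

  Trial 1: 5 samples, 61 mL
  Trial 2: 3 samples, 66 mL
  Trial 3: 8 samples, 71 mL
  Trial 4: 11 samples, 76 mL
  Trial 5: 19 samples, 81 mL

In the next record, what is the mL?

Samples: 5, 3, 8, 11, 19 → 30 (each term is the sum of the two before it).
ML: +5 each step; 61, 66, 71, 76, 81 → 86.

86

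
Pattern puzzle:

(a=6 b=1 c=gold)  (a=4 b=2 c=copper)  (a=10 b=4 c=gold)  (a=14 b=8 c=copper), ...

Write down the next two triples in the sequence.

(a=24 b=16 c=gold), (a=38 b=32 c=copper)

A: each term is the sum of the two before it, so 6, 4, 10, 14 → 24 → 38.
For the b, ×2 each step: 1, 2, 4, 8 → 16 → 32.
For the c, alternates gold ↔ copper: gold, copper, gold, copper → gold → copper.
So the next two triples are (a=24 b=16 c=gold) and (a=38 b=32 c=copper).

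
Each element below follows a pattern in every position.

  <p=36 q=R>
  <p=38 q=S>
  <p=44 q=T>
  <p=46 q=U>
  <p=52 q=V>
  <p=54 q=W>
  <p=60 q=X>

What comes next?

<p=62 q=Y>

P: alternating steps +2, +6, +2, +6, …; 36, 38, 44, 46, 52, 54, 60 → 62.
Q: letters move forward 1 place in the alphabet; R, S, T, U, V, W, X → Y.
Combining the parts gives <p=62 q=Y>.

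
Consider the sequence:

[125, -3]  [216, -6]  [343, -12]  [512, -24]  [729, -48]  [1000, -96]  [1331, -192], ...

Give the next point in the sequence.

First entry — perfect cubes: 5³, 6³, 7³, …: 125, 216, 343, 512, 729, 1000, 1331 → 1728.
Second entry: -3, -6, -12, -24, -48, -96, -192 → -384 (×2 each step).
Putting it together: [1728, -384].

[1728, -384]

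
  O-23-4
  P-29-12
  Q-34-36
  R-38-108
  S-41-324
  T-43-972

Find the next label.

Letter goes O, P, Q, R, S, T → U (letters move forward 1 place in the alphabet).
Second component: 23, 29, 34, 38, 41, 43 → 44 (differences are 6, 5, 4, … (decreasing by 1 each time)).
For the third component, ×3 each step: 4, 12, 36, 108, 324, 972 → 2916.
Putting it together: U-44-2916.

U-44-2916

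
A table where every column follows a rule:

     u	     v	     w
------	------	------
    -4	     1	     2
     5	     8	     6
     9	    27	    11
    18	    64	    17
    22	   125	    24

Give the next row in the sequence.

31  216  32

For the column u, alternating steps +9, +4, +9, +4, …: -4, 5, 9, 18, 22 → 31.
Column v: 1, 8, 27, 64, 125 → 216 (perfect cubes: 1³, 2³, 3³, …).
For the column w, differences are 4, 5, 6, … (increasing by 1 each time): 2, 6, 11, 17, 24 → 32.
Putting it together: 31  216  32.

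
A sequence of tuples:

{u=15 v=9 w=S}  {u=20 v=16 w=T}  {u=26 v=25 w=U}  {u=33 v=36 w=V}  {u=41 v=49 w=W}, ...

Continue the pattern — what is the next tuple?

U — differences are 5, 6, 7, … (increasing by 1 each time): 15, 20, 26, 33, 41 → 50.
V — perfect squares: 3², 4², 5², …: 9, 16, 25, 36, 49 → 64.
W — letters move forward 1 place in the alphabet: S, T, U, V, W → X.
Putting it together: {u=50 v=64 w=X}.

{u=50 v=64 w=X}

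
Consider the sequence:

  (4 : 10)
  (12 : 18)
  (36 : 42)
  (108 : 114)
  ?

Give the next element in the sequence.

(324 : 330)

First component goes 4, 12, 36, 108 → 324 (×3 each step).
Second component: always 6 more than the first component; 10, 18, 42, 114 → 330.
Combining the parts gives (324 : 330).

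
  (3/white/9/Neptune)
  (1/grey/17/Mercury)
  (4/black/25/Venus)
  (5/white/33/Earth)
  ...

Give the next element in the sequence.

First part — each term is the sum of the two before it: 3, 1, 4, 5 → 9.
For the shade, repeats white → grey → black: white, grey, black, white → grey.
Third part — +8 each step: 9, 17, 25, 33 → 41.
For the planet, runs through the planets Mercury→Neptune: Neptune, Mercury, Venus, Earth → Mars.
Putting it together: (9/grey/41/Mars).

(9/grey/41/Mars)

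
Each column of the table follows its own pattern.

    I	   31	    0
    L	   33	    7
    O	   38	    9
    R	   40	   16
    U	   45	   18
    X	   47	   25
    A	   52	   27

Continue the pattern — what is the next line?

D  54  34

Letter: letters move forward 3 places in the alphabet, wrapping Z→A; I, L, O, R, U, X, A → D.
Second component — alternating steps +2, +5, +2, +5, …: 31, 33, 38, 40, 45, 47, 52 → 54.
Third component: 0, 7, 9, 16, 18, 25, 27 → 34 (alternating steps +7, +2, +7, +2, …).
Putting it together: D  54  34.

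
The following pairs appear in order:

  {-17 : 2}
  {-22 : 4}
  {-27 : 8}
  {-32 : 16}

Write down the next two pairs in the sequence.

First component: −5 each step, so -17, -22, -27, -32 → -37 → -42.
Second component goes 2, 4, 8, 16 → 32 → 64 (×2 each step).
So the next two pairs are {-37 : 32} and {-42 : 64}.

{-37 : 32}, {-42 : 64}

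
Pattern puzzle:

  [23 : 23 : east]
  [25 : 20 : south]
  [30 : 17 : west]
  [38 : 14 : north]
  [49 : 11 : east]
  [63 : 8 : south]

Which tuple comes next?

[80 : 5 : west]

First part: 23, 25, 30, 38, 49, 63 → 80 (differences are 2, 5, 8, … (increasing by 3 each time)).
Second part — −3 each step: 23, 20, 17, 14, 11, 8 → 5.
Direction: repeats east → south → west → north, so east, south, west, north, east, south → west.
Combining the parts gives [80 : 5 : west].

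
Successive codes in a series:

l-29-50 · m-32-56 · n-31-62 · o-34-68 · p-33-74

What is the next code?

Letter goes l, m, n, o, p → q (letters move forward 1 place in the alphabet).
Second component: 29, 32, 31, 34, 33 → 36 (alternating steps +3, −1, +3, −1, …).
Third component — +6 each step: 50, 56, 62, 68, 74 → 80.
So the next code is q-36-80.

q-36-80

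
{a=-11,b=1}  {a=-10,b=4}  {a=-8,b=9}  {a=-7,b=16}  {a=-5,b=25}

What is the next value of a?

A: alternating steps +1, +2, +1, +2, …, so -11, -10, -8, -7, -5 → -4.

-4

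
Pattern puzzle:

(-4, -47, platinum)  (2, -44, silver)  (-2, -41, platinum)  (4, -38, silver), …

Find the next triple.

(0, -35, platinum)

First value goes -4, 2, -2, 4 → 0 (alternating steps +6, −4, +6, −4, …).
Second value: +3 each step; -47, -44, -41, -38 → -35.
Metal: alternates platinum ↔ silver; platinum, silver, platinum, silver → platinum.
So the next triple is (0, -35, platinum).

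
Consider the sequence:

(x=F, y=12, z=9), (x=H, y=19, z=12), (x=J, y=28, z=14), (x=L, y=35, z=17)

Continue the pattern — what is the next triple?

(x=N, y=44, z=19)

X: F, H, J, L → N (letters move forward 2 places in the alphabet).
Y: alternating steps +7, +9, +7, +9, …, so 12, 19, 28, 35 → 44.
Z goes 9, 12, 14, 17 → 19 (alternating steps +3, +2, +3, +2, …).
Combining the parts gives (x=N, y=44, z=19).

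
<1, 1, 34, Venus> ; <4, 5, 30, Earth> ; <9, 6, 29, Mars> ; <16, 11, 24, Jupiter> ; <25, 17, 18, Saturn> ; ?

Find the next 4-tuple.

First slot: 1, 4, 9, 16, 25 → 36 (perfect squares: 1², 2², 3², …).
Second slot: each term is the sum of the two before it; 1, 5, 6, 11, 17 → 28.
Third slot: together with the second slot always sums to 35, so 34, 30, 29, 24, 18 → 7.
Planet goes Venus, Earth, Mars, Jupiter, Saturn → Uranus (runs through the planets Mercury→Neptune).
So the next 4-tuple is <36, 28, 7, Uranus>.

<36, 28, 7, Uranus>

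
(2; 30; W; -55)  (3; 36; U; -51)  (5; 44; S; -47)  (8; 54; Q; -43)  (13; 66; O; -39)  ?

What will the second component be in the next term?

80

Second component: differences are 6, 8, 10, … (increasing by 2 each time); 30, 36, 44, 54, 66 → 80.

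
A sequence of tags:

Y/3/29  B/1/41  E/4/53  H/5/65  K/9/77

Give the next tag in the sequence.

Letter: letters move forward 3 places in the alphabet, wrapping Z→A; Y, B, E, H, K → N.
For the second component, each term is the sum of the two before it: 3, 1, 4, 5, 9 → 14.
For the third component, +12 each step: 29, 41, 53, 65, 77 → 89.
So the next tag is N/14/89.

N/14/89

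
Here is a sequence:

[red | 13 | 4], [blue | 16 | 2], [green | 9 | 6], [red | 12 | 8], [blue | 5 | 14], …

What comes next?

For the colour, repeats red → blue → green: red, blue, green, red, blue → green.
Second part goes 13, 16, 9, 12, 5 → 8 (alternating steps +3, −7, +3, −7, …).
Third part: each term is the sum of the two before it; 4, 2, 6, 8, 14 → 22.
Putting it together: [green | 8 | 22].

[green | 8 | 22]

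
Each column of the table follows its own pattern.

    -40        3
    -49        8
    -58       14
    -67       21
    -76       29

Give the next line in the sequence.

First component: −9 each step, so -40, -49, -58, -67, -76 → -85.
Second component — differences are 5, 6, 7, … (increasing by 1 each time): 3, 8, 14, 21, 29 → 38.
Combining the parts gives -85  38.

-85  38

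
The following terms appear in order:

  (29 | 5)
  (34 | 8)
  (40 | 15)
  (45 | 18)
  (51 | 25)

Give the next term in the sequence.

For the first coordinate, alternating steps +5, +6, +5, +6, …: 29, 34, 40, 45, 51 → 56.
For the second coordinate, alternating steps +3, +7, +3, +7, …: 5, 8, 15, 18, 25 → 28.
Putting it together: (56 | 28).

(56 | 28)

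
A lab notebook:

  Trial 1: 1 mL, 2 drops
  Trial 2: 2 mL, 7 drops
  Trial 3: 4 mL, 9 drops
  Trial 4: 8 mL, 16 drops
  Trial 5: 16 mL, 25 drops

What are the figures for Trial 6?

32 mL, 41 drops

ML goes 1, 2, 4, 8, 16 → 32 (×2 each step).
Drops goes 2, 7, 9, 16, 25 → 41 (each term is the sum of the two before it).
Combining the parts gives 32 mL, 41 drops.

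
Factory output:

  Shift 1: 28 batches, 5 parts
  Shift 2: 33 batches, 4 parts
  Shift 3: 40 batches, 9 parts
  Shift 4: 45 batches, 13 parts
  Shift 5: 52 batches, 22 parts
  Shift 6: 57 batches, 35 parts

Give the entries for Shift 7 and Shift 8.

64 batches, 57 parts; 69 batches, 92 parts

Batches — alternating steps +5, +7, +5, +7, …: 28, 33, 40, 45, 52, 57 → 64 → 69.
Parts: each term is the sum of the two before it, so 5, 4, 9, 13, 22, 35 → 57 → 92.
So the next two rows are 64 batches, 57 parts and 69 batches, 92 parts.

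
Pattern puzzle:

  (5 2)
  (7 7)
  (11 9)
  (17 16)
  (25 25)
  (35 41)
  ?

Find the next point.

(47 66)

First entry: differences are 2, 4, 6, … (increasing by 2 each time); 5, 7, 11, 17, 25, 35 → 47.
Second entry: each term is the sum of the two before it, so 2, 7, 9, 16, 25, 41 → 66.
Putting it together: (47 66).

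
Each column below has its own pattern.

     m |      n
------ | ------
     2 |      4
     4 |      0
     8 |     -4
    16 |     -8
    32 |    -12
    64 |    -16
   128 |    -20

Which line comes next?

Column m goes 2, 4, 8, 16, 32, 64, 128 → 256 (×2 each step).
For the column n, −4 each step: 4, 0, -4, -8, -12, -16, -20 → -24.
Putting it together: 256  -24.

256  -24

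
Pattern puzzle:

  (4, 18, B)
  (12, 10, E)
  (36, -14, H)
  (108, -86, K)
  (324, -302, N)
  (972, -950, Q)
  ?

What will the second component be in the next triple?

First component: ×3 each step, so 4, 12, 36, 108, 324, 972 → 2916.
Second component goes 18, 10, -14, -86, -302, -950 → -2894 (together with the first component always sums to 22).

-2894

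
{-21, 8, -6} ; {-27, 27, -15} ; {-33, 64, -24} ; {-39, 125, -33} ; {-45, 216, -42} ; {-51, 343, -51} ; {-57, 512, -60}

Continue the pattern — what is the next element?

{-63, 729, -69}

First component: −6 each step; -21, -27, -33, -39, -45, -51, -57 → -63.
For the second component, perfect cubes: 2³, 3³, 4³, …: 8, 27, 64, 125, 216, 343, 512 → 729.
Third component: −9 each step, so -6, -15, -24, -33, -42, -51, -60 → -69.
So the next element is {-63, 729, -69}.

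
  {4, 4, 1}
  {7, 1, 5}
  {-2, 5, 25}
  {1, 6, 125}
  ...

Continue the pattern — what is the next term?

First value goes 4, 7, -2, 1 → -8 (alternating steps +3, −9, +3, −9, …).
Second value: each term is the sum of the two before it; 4, 1, 5, 6 → 11.
Third value — ×5 each step: 1, 5, 25, 125 → 625.
Putting it together: {-8, 11, 625}.

{-8, 11, 625}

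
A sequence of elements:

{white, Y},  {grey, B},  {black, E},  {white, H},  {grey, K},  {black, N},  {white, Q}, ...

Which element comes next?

Shade — repeats white → grey → black: white, grey, black, white, grey, black, white → grey.
For the letter, letters move forward 3 places in the alphabet, wrapping Z→A: Y, B, E, H, K, N, Q → T.
So the next element is {grey, T}.

{grey, T}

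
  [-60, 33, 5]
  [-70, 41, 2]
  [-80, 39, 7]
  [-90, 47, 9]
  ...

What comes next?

First coordinate — −10 each step: -60, -70, -80, -90 → -100.
Second coordinate goes 33, 41, 39, 47 → 45 (alternating steps +8, −2, +8, −2, …).
For the third coordinate, each term is the sum of the two before it: 5, 2, 7, 9 → 16.
Putting it together: [-100, 45, 16].

[-100, 45, 16]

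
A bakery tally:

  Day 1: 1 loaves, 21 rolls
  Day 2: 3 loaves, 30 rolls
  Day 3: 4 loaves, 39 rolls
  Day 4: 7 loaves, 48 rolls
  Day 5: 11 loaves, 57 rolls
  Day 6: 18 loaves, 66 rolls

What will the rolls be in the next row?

75

Loaves: each term is the sum of the two before it, so 1, 3, 4, 7, 11, 18 → 29.
For the rolls, +9 each step: 21, 30, 39, 48, 57, 66 → 75.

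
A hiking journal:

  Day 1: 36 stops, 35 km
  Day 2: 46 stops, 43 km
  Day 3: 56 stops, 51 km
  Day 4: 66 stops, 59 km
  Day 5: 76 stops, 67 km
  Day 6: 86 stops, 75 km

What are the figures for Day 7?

96 stops, 83 km

Stops: +10 each step, so 36, 46, 56, 66, 76, 86 → 96.
For the km, +8 each step: 35, 43, 51, 59, 67, 75 → 83.
Combining the parts gives 96 stops, 83 km.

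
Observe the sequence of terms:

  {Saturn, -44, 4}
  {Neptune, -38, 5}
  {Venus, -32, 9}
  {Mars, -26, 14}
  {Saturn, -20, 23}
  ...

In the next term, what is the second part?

Second part: -44, -38, -32, -26, -20 → -14 (+6 each step).

-14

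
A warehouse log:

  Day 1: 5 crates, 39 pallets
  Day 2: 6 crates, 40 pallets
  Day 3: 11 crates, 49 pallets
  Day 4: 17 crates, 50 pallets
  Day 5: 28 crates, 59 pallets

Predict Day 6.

45 crates, 60 pallets

Crates: each term is the sum of the two before it, so 5, 6, 11, 17, 28 → 45.
Pallets — alternating steps +1, +9, +1, +9, …: 39, 40, 49, 50, 59 → 60.
Combining the parts gives 45 crates, 60 pallets.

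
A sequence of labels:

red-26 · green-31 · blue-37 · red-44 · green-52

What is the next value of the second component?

Second component: differences are 5, 6, 7, … (increasing by 1 each time); 26, 31, 37, 44, 52 → 61.

61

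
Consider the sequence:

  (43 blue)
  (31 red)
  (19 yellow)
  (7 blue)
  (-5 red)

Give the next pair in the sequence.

(-17 yellow)

First entry — −12 each step: 43, 31, 19, 7, -5 → -17.
For the colour, repeats blue → red → yellow: blue, red, yellow, blue, red → yellow.
Combining the parts gives (-17 yellow).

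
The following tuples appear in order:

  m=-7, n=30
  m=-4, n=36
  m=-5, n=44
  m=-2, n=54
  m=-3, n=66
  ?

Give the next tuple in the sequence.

m=0, n=80

M: alternating steps +3, −1, +3, −1, …; -7, -4, -5, -2, -3 → 0.
For the n, differences are 6, 8, 10, … (increasing by 2 each time): 30, 36, 44, 54, 66 → 80.
So the next tuple is m=0, n=80.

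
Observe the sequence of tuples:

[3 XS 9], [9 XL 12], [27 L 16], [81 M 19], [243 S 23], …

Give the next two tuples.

First value — ×3 each step: 3, 9, 27, 81, 243 → 729 → 2187.
Size: XS, XL, L, M, S → XS → XL (runs backward through clothing sizes XS→XL).
For the third value, alternating steps +3, +4, +3, +4, …: 9, 12, 16, 19, 23 → 26 → 30.
So the next two tuples are [729 XS 26] and [2187 XL 30].

[729 XS 26], [2187 XL 30]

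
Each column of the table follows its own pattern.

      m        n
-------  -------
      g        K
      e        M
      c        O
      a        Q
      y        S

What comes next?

Column m: letters move back 2 places in the alphabet, wrapping A→Z, so g, e, c, a, y → w.
Column n goes K, M, O, Q, S → U (letters move forward 2 places in the alphabet).
Combining the parts gives w  U.

w  U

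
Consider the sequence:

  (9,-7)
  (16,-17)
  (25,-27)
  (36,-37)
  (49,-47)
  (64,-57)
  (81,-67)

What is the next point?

First entry goes 9, 16, 25, 36, 49, 64, 81 → 100 (perfect squares: 3², 4², 5², …).
Second entry: -7, -17, -27, -37, -47, -57, -67 → -77 (−10 each step).
Putting it together: (100,-77).

(100,-77)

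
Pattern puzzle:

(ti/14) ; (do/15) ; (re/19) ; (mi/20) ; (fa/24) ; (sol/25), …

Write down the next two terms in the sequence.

Note: ti, do, re, mi, fa, sol → la → ti (runs through the solfège scale do→ti).
For the second part, alternating steps +1, +4, +1, +4, …: 14, 15, 19, 20, 24, 25 → 29 → 30.
So the next two terms are (la/29) and (ti/30).

(la/29), (ti/30)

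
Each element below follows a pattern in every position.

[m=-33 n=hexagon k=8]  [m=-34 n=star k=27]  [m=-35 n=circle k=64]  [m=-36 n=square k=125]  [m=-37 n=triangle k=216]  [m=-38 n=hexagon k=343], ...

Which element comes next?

M: −1 each step; -33, -34, -35, -36, -37, -38 → -39.
N — repeats hexagon → star → circle → square → triangle: hexagon, star, circle, square, triangle, hexagon → star.
For the k, perfect cubes: 2³, 3³, 4³, …: 8, 27, 64, 125, 216, 343 → 512.
So the next element is [m=-39 n=star k=512].

[m=-39 n=star k=512]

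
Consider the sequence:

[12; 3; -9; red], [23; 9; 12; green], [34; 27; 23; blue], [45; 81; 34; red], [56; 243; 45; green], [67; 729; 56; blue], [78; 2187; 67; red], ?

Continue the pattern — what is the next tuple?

First value: +11 each step; 12, 23, 34, 45, 56, 67, 78 → 89.
Second value: ×3 each step, so 3, 9, 27, 81, 243, 729, 2187 → 6561.
Third value: -9, 12, 23, 34, 45, 56, 67 → 78 (always the previous value of the first value).
Colour: repeats red → green → blue, so red, green, blue, red, green, blue, red → green.
Combining the parts gives [89; 6561; 78; green].

[89; 6561; 78; green]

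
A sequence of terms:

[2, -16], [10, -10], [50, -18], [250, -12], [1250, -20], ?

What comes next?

[6250, -14]

First coordinate: ×5 each step, so 2, 10, 50, 250, 1250 → 6250.
Second coordinate: alternating steps +6, −8, +6, −8, …; -16, -10, -18, -12, -20 → -14.
So the next term is [6250, -14].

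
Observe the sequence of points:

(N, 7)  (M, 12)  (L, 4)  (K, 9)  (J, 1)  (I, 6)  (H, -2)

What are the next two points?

Letter: letters move back 1 place in the alphabet; N, M, L, K, J, I, H → G → F.
Second component — alternating steps +5, −8, +5, −8, …: 7, 12, 4, 9, 1, 6, -2 → 3 → -5.
So the next two points are (G, 3) and (F, -5).

(G, 3), (F, -5)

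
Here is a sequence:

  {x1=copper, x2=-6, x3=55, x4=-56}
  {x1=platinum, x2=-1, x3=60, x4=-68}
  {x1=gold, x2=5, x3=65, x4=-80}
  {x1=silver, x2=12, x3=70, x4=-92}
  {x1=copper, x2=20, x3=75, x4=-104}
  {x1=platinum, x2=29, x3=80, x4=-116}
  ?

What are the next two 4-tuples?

{x1=gold, x2=39, x3=85, x4=-128}, {x1=silver, x2=50, x3=90, x4=-140}

X1: copper, platinum, gold, silver, copper, platinum → gold → silver (repeats copper → platinum → gold → silver).
For the x2, differences are 5, 6, 7, … (increasing by 1 each time): -6, -1, 5, 12, 20, 29 → 39 → 50.
For the x3, +5 each step: 55, 60, 65, 70, 75, 80 → 85 → 90.
X4 — −12 each step: -56, -68, -80, -92, -104, -116 → -128 → -140.
So the next two 4-tuples are {x1=gold, x2=39, x3=85, x4=-128} and {x1=silver, x2=50, x3=90, x4=-140}.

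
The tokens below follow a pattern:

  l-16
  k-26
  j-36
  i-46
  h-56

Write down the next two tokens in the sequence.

Letter — letters move back 1 place in the alphabet: l, k, j, i, h → g → f.
Second component goes 16, 26, 36, 46, 56 → 66 → 76 (+10 each step).
So the next two tokens are g-66 and f-76.

g-66, f-76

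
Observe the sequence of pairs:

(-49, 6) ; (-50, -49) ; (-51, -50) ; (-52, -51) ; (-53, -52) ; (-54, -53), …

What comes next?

First entry: −1 each step; -49, -50, -51, -52, -53, -54 → -55.
Second entry: 6, -49, -50, -51, -52, -53 → -54 (always the previous value of the first entry).
Combining the parts gives (-55, -54).

(-55, -54)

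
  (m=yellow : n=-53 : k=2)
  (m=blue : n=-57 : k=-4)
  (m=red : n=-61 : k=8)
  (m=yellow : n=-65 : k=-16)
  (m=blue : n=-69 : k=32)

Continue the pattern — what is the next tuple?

M goes yellow, blue, red, yellow, blue → red (repeats yellow → blue → red).
N: −4 each step; -53, -57, -61, -65, -69 → -73.
K goes 2, -4, 8, -16, 32 → -64 (×(-2) each step).
So the next tuple is (m=red : n=-73 : k=-64).

(m=red : n=-73 : k=-64)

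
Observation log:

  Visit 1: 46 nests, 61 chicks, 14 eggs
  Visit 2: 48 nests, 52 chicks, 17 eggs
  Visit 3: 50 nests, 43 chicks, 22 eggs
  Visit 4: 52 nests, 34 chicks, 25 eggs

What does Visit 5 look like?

54 nests, 25 chicks, 30 eggs

Nests: 46, 48, 50, 52 → 54 (+2 each step).
Chicks goes 61, 52, 43, 34 → 25 (−9 each step).
Eggs — alternating steps +3, +5, +3, +5, …: 14, 17, 22, 25 → 30.
Putting it together: 54 nests, 25 chicks, 30 eggs.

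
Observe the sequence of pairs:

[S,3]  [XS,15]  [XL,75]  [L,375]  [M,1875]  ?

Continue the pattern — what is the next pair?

Size goes S, XS, XL, L, M → S (runs backward through clothing sizes XS→XL).
Second slot: 3, 15, 75, 375, 1875 → 9375 (×5 each step).
Putting it together: [S,9375].

[S,9375]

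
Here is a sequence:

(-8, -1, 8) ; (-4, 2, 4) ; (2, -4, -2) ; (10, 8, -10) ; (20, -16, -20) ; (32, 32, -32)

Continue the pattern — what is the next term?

First component: differences are 4, 6, 8, … (increasing by 2 each time); -8, -4, 2, 10, 20, 32 → 46.
Second component — ×(-2) each step: -1, 2, -4, 8, -16, 32 → -64.
For the third component, always the negative of the first component: 8, 4, -2, -10, -20, -32 → -46.
Putting it together: (46, -64, -46).

(46, -64, -46)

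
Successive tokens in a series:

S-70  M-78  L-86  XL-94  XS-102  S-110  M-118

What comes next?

L-126

Size goes S, M, L, XL, XS, S, M → L (repeats S → M → L → XL → XS).
For the second component, +8 each step: 70, 78, 86, 94, 102, 110, 118 → 126.
Putting it together: L-126.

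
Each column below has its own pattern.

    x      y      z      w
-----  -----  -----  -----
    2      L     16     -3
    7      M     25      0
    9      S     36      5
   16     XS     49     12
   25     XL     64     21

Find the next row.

Column x goes 2, 7, 9, 16, 25 → 41 (each term is the sum of the two before it).
Column y: runs backward through clothing sizes XS→XL; L, M, S, XS, XL → L.
For the column z, perfect squares: 4², 5², 6², …: 16, 25, 36, 49, 64 → 81.
Column w: differences are 3, 5, 7, … (increasing by 2 each time), so -3, 0, 5, 12, 21 → 32.
So the next row is 41  L  81  32.

41  L  81  32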